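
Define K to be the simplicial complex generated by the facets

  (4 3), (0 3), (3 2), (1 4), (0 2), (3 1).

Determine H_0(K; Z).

K has 5 vertices, 6 edges.
rank ∂_0 = 0, rank ∂_1 = 4 ⇒ b_0 = 5 − 0 − 4 = 1; all invariant factors of ∂_1 are 1 so no torsion. So H_0 ≅ Z.

H_0 = Z.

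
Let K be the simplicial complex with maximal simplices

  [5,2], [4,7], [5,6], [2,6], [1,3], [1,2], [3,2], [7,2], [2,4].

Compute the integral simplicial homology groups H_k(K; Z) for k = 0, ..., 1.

H_0 ≅ Z,  H_1 ≅ Z^3.

We work with the vertex ordering 1 < 2 < 3 < 4 < 5 < 6 < 7. The simplices of K, each written with vertices in increasing order, are:

  0-simplices (7): [1], [2], [3], [4], [5], [6], [7]
  1-simplices (9): [1,2], [1,3], [2,3], [2,4], [2,5], [2,6], [2,7], [4,7], [5,6]

Hence C_0 ≅ Z^7, C_1 ≅ Z^9.

The boundary map ∂_1: C_1 → C_0 maps an edge to its endpoints' difference, ∂[p,q] = q − p.
The 7×9 boundary matrix has rank 6 and Smith normal form diag(1,1,1,1,1,1).

Now H_k = ker ∂_k / im ∂_{k+1}, so:

  H_0: rank C_0 − rank ∂_1 = 7 − 6 = 1, and the invariant factors of ∂_1 are all 1, so H_0 = Z.
  H_1: rank ker ∂_1 − rank ∂_2 = (9 − 6) − 0 = 3, and there is no ∂_2, so H_1 = Z^3.

(K is a triangulation of a wedge of 3 circles.)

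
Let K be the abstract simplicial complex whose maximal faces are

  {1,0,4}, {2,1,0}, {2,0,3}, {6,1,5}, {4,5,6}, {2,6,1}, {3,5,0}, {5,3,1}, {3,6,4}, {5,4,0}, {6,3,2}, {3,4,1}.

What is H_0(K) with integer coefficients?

H_0 ≅ Z.

Take the total order 0 < 1 < 2 < 3 < 4 < 5 < 6 on the vertex set. Then K (dimension 2) consists of the simplices:

  0-simplices (7): [0], [1], [2], [3], [4], [5], [6]
  1-simplices (18): [0,1], [0,2], [0,3], [0,4], [0,5], [1,2], [1,3], [1,4], [1,5], [1,6], [2,3], [2,6], [3,4], [3,5], [3,6], [4,5], [4,6], [5,6]
  2-simplices (12): [0,1,2], [0,1,4], [0,2,3], [0,3,5], [0,4,5], [1,2,6], [1,3,4], [1,3,5], [1,5,6], [2,3,6], [3,4,6], [4,5,6]

so the chain groups are C_0 ≅ Z^7, C_1 ≅ Z^18, C_2 ≅ Z^12.

Boundary ∂_1: C_1 → C_0 is given by ∂[p,q] = [q] − [p]. For instance
  ∂[0,3] = [3] − [0].
The resulting 7×18 matrix has rank 6, and its Smith normal form has invariant factors (1,1,1,1,1,1).

The boundary map ∂_2: C_2 → C_1 maps a triangle to the signed sum of its edges. For instance
  ∂[0,3,5] = [3,5] − [0,5] + [0,3],
  ∂[0,1,4] = [1,4] − [0,4] + [0,1].
The 18×12 boundary matrix has rank 12 and Smith normal form diag(1,1,1,1,1,1,1,1,1,1,1,2).

From H_k ≅ ker(∂_k) / im(∂_{k+1}) we obtain:

  H_0: rank C_0 − rank ∂_1 = 7 − 6 = 1, and the invariant factors of ∂_1 are all 1, so H_0 ≅ Z.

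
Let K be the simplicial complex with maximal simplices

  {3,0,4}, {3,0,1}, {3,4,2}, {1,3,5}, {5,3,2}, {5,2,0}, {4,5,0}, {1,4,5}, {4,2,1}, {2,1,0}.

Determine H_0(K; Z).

H_0 ≅ Z.

Order the vertices as 0 < 1 < 2 < 3 < 4 < 5. Listing each simplex with vertices in this order, K has dimension 2 with simplices:

  0-simplices (6): [0], [1], [2], [3], [4], [5]
  1-simplices (15): [0,1], [0,2], [0,3], [0,4], [0,5], [1,2], [1,3], [1,4], [1,5], [2,3], [2,4], [2,5], [3,4], [3,5], [4,5]
  2-simplices (10): [0,1,2], [0,1,3], [0,2,5], [0,3,4], [0,4,5], [1,2,4], [1,3,5], [1,4,5], [2,3,4], [2,3,5]

Hence C_0 ≅ Z^6, C_1 ≅ Z^15, C_2 ≅ Z^10.

∂_1: C_1 → C_0 is given by ∂[p,q] = [q] − [p]. For instance
  ∂[1,4] = [4] − [1].
The 6×15 boundary matrix has rank 5 and Smith normal form diag(1,1,1,1,1).

∂_2: C_2 → C_1 acts by ∂[p,q,r] = [q,r] − [p,r] + [p,q]. For instance
  ∂[0,3,4] = [3,4] − [0,4] + [0,3],
  ∂[1,2,4] = [2,4] − [1,4] + [1,2].
The 15×10 boundary matrix has rank 10 and Smith normal form diag(1,1,1,1,1,1,1,1,1,2).

Now H_k = ker ∂_k / im ∂_{k+1}, so:

  H_0: rank C_0 − rank ∂_1 = 6 − 5 = 1, and the invariant factors of ∂_1 are all 1, so H_0 ≅ Z.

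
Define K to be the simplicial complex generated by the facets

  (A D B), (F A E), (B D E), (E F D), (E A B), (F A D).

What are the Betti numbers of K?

b_0 = 1, b_1 = 0, b_2 = 1.

Fix the vertex order A < B < D < E < F and write every simplex with vertices in increasing order. Then dim K = 2 and the simplices of K are:

  0-simplices (5): A, B, D, E, F
  1-simplices (9): AB, AD, AE, AF, BD, BE, DE, DF, EF
  2-simplices (6): ABD, ABE, ADF, AEF, BDE, DEF

so the chain groups are C_0 ≅ Z^5, C_1 ≅ Z^9, C_2 ≅ Z^6.

∂_1: C_1 → C_0 is given by ∂[p,q] = [q] − [p]. For instance
  ∂AE = E − A.
The resulting 5×9 matrix has rank 4, and its Smith normal form has invariant factors (1,1,1,1).

∂_2: C_2 → C_1 sends each 2-simplex [p,q,r] to [q,r] − [p,r] + [p,q]. For instance
  ∂AEF = EF − AF + AE,
  ∂ABD = BD − AD + AB.
The 9×6 boundary matrix has rank 5 and Smith normal form diag(1,1,1,1,1).

Reading off H_k = ker ∂_k / im ∂_{k+1}:

  H_0: rank C_0 − rank ∂_1 = 5 − 4 = 1, and the invariant factors of ∂_1 are all 1, so H_0 = Z.
  H_1: rank ker ∂_1 − rank ∂_2 = (9 − 4) − 5 = 0, and the invariant factors of ∂_2 are all 1, so H_1 = 0.
  H_2: rank ker ∂_2 − rank ∂_3 = (6 − 5) − 0 = 1, and there is no ∂_3, so H_2 = Z.

As a check, the Euler characteristic is 5 − 9 + 6 = 2, which agrees with 1 − 0 + 1 = 2.
(K is a triangulation of the 2-sphere S^2.)

Hence the Betti numbers are b_0 = 1, b_1 = 0, b_2 = 1.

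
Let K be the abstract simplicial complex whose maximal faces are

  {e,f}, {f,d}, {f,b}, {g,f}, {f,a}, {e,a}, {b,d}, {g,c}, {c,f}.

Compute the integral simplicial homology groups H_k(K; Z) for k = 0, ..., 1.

H_0 ≅ Z,  H_1 ≅ Z^3.

We work with the vertex ordering a < b < c < d < e < f < g. The simplices of K, each written with vertices in increasing order, are:

  0-simplices (7): a, b, c, d, e, f, g
  1-simplices (9): ae, af, bd, bf, cf, cg, df, ef, fg

so the chain groups are C_0 ≅ Z^7, C_1 ≅ Z^9.

∂_1: C_1 → C_0 sends each edge [p,q] (with p < q) to q − p.
The 7×9 boundary matrix has rank 6 and Smith normal form diag(1,1,1,1,1,1).

Now H_k = ker ∂_k / im ∂_{k+1}, so:

  H_0: rank C_0 − rank ∂_1 = 7 − 6 = 1, and the invariant factors of ∂_1 are all 1, so H_0 = Z.
  H_1: rank ker ∂_1 − rank ∂_2 = (9 − 6) − 0 = 3, and there is no ∂_2, so H_1 = Z^3.

(K is a triangulation of a wedge of 3 circles.)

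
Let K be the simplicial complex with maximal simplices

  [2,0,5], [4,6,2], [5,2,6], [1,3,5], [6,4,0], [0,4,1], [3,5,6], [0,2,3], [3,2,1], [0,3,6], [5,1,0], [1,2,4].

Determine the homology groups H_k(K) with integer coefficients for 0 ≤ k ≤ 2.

H_0 = Z,  H_1 = Z/2,  H_2 = 0.

Fix the vertex order 0 < 1 < 2 < 3 < 4 < 5 < 6 and write every simplex with vertices in increasing order. Then dim K = 2 and the simplices of K are:

  0-simplices (7): [0], [1], [2], [3], [4], [5], [6]
  1-simplices (18): [0,1], [0,2], [0,3], [0,4], [0,5], [0,6], [1,2], [1,3], [1,4], [1,5], [2,3], [2,4], [2,5], [2,6], [3,5], [3,6], [4,6], [5,6]
  2-simplices (12): [0,1,4], [0,1,5], [0,2,3], [0,2,5], [0,3,6], [0,4,6], [1,2,3], [1,2,4], [1,3,5], [2,4,6], [2,5,6], [3,5,6]

Hence C_0 ≅ Z^7, C_1 ≅ Z^18, C_2 ≅ Z^12.

Boundary ∂_1: C_1 → C_0 maps an edge to its endpoints' difference, ∂[p,q] = q − p.
The resulting 7×18 matrix has rank 6, and its Smith normal form has invariant factors (1,1,1,1,1,1).

The boundary map ∂_2: C_2 → C_1 acts by ∂[p,q,r] = [q,r] − [p,r] + [p,q]. For instance
  ∂[3,5,6] = [5,6] − [3,6] + [3,5],
  ∂[0,3,6] = [3,6] − [0,6] + [0,3].
As a 18×12 matrix over Z this has rank 12, with invariant factors (1,1,1,1,1,1,1,1,1,1,1,2).

Reading off H_k = ker ∂_k / im ∂_{k+1}:

  H_0: rank C_0 − rank ∂_1 = 7 − 6 = 1, and the invariant factors of ∂_1 are all 1, so H_0 ≅ Z.
  H_1: rank ker ∂_1 − rank ∂_2 = (18 − 6) − 12 = 0, and ∂_2 has invariant factor 2 > 1, so H_1 ≅ Z/2.
  H_2: rank ker ∂_2 − rank ∂_3 = (12 − 12) − 0 = 0, and there is no ∂_3, so H_2 ≅ 0.

As a check, the Euler characteristic is 7 − 18 + 12 = 1, which agrees with 1 − 0 + 0 = 1.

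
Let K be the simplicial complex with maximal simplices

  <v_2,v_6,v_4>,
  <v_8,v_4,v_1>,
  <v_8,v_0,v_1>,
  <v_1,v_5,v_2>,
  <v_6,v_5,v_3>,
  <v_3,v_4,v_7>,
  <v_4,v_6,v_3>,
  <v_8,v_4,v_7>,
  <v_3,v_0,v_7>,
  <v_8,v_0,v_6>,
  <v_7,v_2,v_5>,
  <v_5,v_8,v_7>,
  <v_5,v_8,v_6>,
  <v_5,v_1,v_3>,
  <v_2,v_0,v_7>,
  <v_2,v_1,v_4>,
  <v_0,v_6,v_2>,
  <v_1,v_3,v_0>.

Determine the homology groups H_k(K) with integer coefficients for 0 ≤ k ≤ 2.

H_0 = Z,  H_1 = Z^2,  H_2 = Z.

We work with the vertex ordering v_0 < v_1 < v_2 < v_3 < v_4 < v_5 < v_6 < v_7 < v_8. The simplices of K, each written with vertices in increasing order, are:

  0-simplices (9): [v_0], [v_1], [v_2], [v_3], [v_4], [v_5], [v_6], [v_7], [v_8]
  1-simplices (27): (27 of them)
  2-simplices (18): (18 of them)

giving chain groups C_0 ≅ Z^9, C_1 ≅ Z^27, C_2 ≅ Z^18.

Boundary ∂_1: C_1 → C_0 maps an edge to its endpoints' difference, ∂[p,q] = q − p. For instance
  ∂[v_5,v_7] = [v_7] − [v_5].
As a 9×27 matrix over Z this has rank 8, with invariant factors (1,1,1,1,1,1,1,1).

Boundary ∂_2: C_2 → C_1 maps a triangle to the signed sum of its edges. For instance
  ∂[v_3,v_5,v_6] = [v_5,v_6] − [v_3,v_6] + [v_3,v_5],
  ∂[v_0,v_1,v_3] = [v_1,v_3] − [v_0,v_3] + [v_0,v_1].
The resulting 27×18 matrix has rank 17, and its Smith normal form has invariant factors (1,1,1,1,1,1,1,1,1,1,1,1,1,1,1,1,1).

From H_k ≅ ker(∂_k) / im(∂_{k+1}) we obtain:

  H_0: rank C_0 − rank ∂_1 = 9 − 8 = 1, and the invariant factors of ∂_1 are all 1, so H_0 ≅ Z.
  H_1: rank ker ∂_1 − rank ∂_2 = (27 − 8) − 17 = 2, and the invariant factors of ∂_2 are all 1, so H_1 ≅ Z^2.
  H_2: rank ker ∂_2 − rank ∂_3 = (18 − 17) − 0 = 1, and there is no ∂_3, so H_2 ≅ Z.

As a check, the Euler characteristic is 9 − 27 + 18 = 0, which agrees with 1 − 2 + 1 = 0.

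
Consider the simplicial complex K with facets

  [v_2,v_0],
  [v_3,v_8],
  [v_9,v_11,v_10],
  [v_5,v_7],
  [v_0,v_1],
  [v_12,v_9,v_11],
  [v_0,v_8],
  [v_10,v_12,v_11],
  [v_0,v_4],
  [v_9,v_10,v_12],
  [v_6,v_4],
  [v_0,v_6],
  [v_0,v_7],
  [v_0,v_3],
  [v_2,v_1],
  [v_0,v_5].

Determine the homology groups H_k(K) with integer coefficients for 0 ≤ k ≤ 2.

H_0 = Z^2,  H_1 = Z^4,  H_2 = Z.

We work with the vertex ordering v_0 < v_1 < v_2 < v_3 < v_4 < v_5 < v_6 < v_7 < v_8 < v_9 < v_10 < v_11 < v_12. The simplices of K, each written with vertices in increasing order, are:

  0-simplices (13): [v_0], [v_1], [v_2], [v_3], [v_4], [v_5], [v_6], [v_7], [v_8], [v_9], [v_10], [v_11], [v_12]
  1-simplices (18): (18 of them)
  2-simplices (4): [v_9,v_10,v_11], [v_9,v_10,v_12], [v_9,v_11,v_12], [v_10,v_11,v_12]

giving chain groups C_0 ≅ Z^13, C_1 ≅ Z^18, C_2 ≅ Z^4.

∂_1: C_1 → C_0 is given by ∂[p,q] = [q] − [p].
This gives a 13×18 integer matrix of rank 11; reducing to Smith normal form yields diagonal entries (1,1,1,1,1,1,1,1,1,1,1).

The boundary map ∂_2: C_2 → C_1 acts by ∂[p,q,r] = [q,r] − [p,r] + [p,q]. For instance
  ∂[v_9,v_11,v_12] = [v_11,v_12] − [v_9,v_12] + [v_9,v_11],
  ∂[v_9,v_10,v_11] = [v_10,v_11] − [v_9,v_11] + [v_9,v_10].
This gives a 18×4 integer matrix of rank 3; reducing to Smith normal form yields diagonal entries (1,1,1).

Reading off H_k = ker ∂_k / im ∂_{k+1}:

  H_0: rank C_0 − rank ∂_1 = 13 − 11 = 2, and the invariant factors of ∂_1 are all 1, so H_0 ≅ Z^2.
  H_1: rank ker ∂_1 − rank ∂_2 = (18 − 11) − 3 = 4, and the invariant factors of ∂_2 are all 1, so H_1 ≅ Z^4.
  H_2: rank ker ∂_2 − rank ∂_3 = (4 − 3) − 0 = 1, and there is no ∂_3, so H_2 ≅ Z.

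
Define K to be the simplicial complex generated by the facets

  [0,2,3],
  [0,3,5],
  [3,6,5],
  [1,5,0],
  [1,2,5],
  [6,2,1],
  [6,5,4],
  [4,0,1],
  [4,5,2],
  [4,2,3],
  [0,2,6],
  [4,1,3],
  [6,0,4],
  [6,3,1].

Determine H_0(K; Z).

H_0 = Z.

Fix the vertex order 0 < 1 < 2 < 3 < 4 < 5 < 6 and write every simplex with vertices in increasing order. Then dim K = 2 and the simplices of K are:

  0-simplices (7): [0], [1], [2], [3], [4], [5], [6]
  1-simplices (21): [0,1], [0,2], [0,3], [0,4], [0,5], [0,6], [1,2], [1,3], [1,4], [1,5], [1,6], [2,3], [2,4], [2,5], [2,6], [3,4], [3,5], [3,6], [4,5], [4,6], [5,6]
  2-simplices (14): [0,1,4], [0,1,5], [0,2,3], [0,2,6], [0,3,5], [0,4,6], [1,2,5], [1,2,6], [1,3,4], [1,3,6], [2,3,4], [2,4,5], [3,5,6], [4,5,6]

so the chain groups are C_0 ≅ Z^7, C_1 ≅ Z^21, C_2 ≅ Z^14.

∂_1: C_1 → C_0 sends each edge [p,q] (with p < q) to q − p. For instance
  ∂[0,4] = [4] − [0].
The 7×21 boundary matrix has rank 6 and Smith normal form diag(1,1,1,1,1,1).

Boundary ∂_2: C_2 → C_1 acts by ∂[p,q,r] = [q,r] − [p,r] + [p,q]. For instance
  ∂[0,4,6] = [4,6] − [0,6] + [0,4],
  ∂[3,5,6] = [5,6] − [3,6] + [3,5].
This gives a 21×14 integer matrix of rank 13; reducing to Smith normal form yields diagonal entries (1,1,1,1,1,1,1,1,1,1,1,1,1).

Now H_k = ker ∂_k / im ∂_{k+1}, so:

  H_0: rank C_0 − rank ∂_1 = 7 − 6 = 1, and the invariant factors of ∂_1 are all 1, so H_0 = Z.

(K is a triangulation of the torus T^2.)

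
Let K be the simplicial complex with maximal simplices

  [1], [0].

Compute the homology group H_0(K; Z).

We work with the vertex ordering 0 < 1. The simplices of K, each written with vertices in increasing order, are:

  0-simplices (2): [0], [1]

so the chain groups are C_0 ≅ Z^2.

Reading off H_k = ker ∂_k / im ∂_{k+1}:

  H_0: rank C_0 − rank ∂_1 = 2 − 0 = 2, and there is no ∂_1, so H_0 = Z^2.

(K is a triangulation of a set of 2 points.)

H_0 ≅ Z^2.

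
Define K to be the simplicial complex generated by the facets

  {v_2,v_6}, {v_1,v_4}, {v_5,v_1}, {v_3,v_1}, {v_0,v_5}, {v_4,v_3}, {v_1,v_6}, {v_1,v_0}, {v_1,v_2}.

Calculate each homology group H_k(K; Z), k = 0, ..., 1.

Take the total order v_0 < v_1 < v_2 < v_3 < v_4 < v_5 < v_6 on the vertex set. Then K (dimension 1) consists of the simplices:

  0-simplices (7): [v_0], [v_1], [v_2], [v_3], [v_4], [v_5], [v_6]
  1-simplices (9): [v_0,v_1], [v_0,v_5], [v_1,v_2], [v_1,v_3], [v_1,v_4], [v_1,v_5], [v_1,v_6], [v_2,v_6], [v_3,v_4]

giving chain groups C_0 ≅ Z^7, C_1 ≅ Z^9.

Boundary ∂_1: C_1 → C_0 sends each edge [p,q] (with p < q) to q − p. For instance
  ∂[v_1,v_5] = [v_5] − [v_1].
This gives a 7×9 integer matrix of rank 6; reducing to Smith normal form yields diagonal entries (1,1,1,1,1,1).

Now H_k = ker ∂_k / im ∂_{k+1}, so:

  H_0: rank C_0 − rank ∂_1 = 7 − 6 = 1, and the invariant factors of ∂_1 are all 1, so H_0 = Z.
  H_1: rank ker ∂_1 − rank ∂_2 = (9 − 6) − 0 = 3, and there is no ∂_2, so H_1 = Z^3.

As a check, the Euler characteristic is 7 − 9 = -2, which agrees with 1 − 3 = -2.
(K is a triangulation of a wedge of 3 circles.)

H_0 ≅ Z,  H_1 ≅ Z^3.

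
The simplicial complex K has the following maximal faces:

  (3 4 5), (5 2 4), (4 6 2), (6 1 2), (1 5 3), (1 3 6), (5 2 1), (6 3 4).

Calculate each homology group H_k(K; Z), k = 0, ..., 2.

We work with the vertex ordering 1 < 2 < 3 < 4 < 5 < 6. The simplices of K, each written with vertices in increasing order, are:

  0-simplices (6): [1], [2], [3], [4], [5], [6]
  1-simplices (12): [1,2], [1,3], [1,5], [1,6], [2,4], [2,5], [2,6], [3,4], [3,5], [3,6], [4,5], [4,6]
  2-simplices (8): [1,2,5], [1,2,6], [1,3,5], [1,3,6], [2,4,5], [2,4,6], [3,4,5], [3,4,6]

giving chain groups C_0 ≅ Z^6, C_1 ≅ Z^12, C_2 ≅ Z^8.

∂_1: C_1 → C_0 is given by ∂[p,q] = [q] − [p]. For instance
  ∂[2,5] = [5] − [2].
This gives a 6×12 integer matrix of rank 5; reducing to Smith normal form yields diagonal entries (1,1,1,1,1).

Boundary ∂_2: C_2 → C_1 acts by ∂[p,q,r] = [q,r] − [p,r] + [p,q]. For instance
  ∂[1,3,6] = [3,6] − [1,6] + [1,3],
  ∂[3,4,6] = [4,6] − [3,6] + [3,4].
The resulting 12×8 matrix has rank 7, and its Smith normal form has invariant factors (1,1,1,1,1,1,1).

From H_k ≅ ker(∂_k) / im(∂_{k+1}) we obtain:

  H_0: rank C_0 − rank ∂_1 = 6 − 5 = 1, and the invariant factors of ∂_1 are all 1, so H_0 ≅ Z.
  H_1: rank ker ∂_1 − rank ∂_2 = (12 − 5) − 7 = 0, and the invariant factors of ∂_2 are all 1, so H_1 ≅ 0.
  H_2: rank ker ∂_2 − rank ∂_3 = (8 − 7) − 0 = 1, and there is no ∂_3, so H_2 ≅ Z.

As a check, the Euler characteristic is 6 − 12 + 8 = 2, which agrees with 1 − 0 + 1 = 2.

H_0 ≅ Z,  H_1 = 0,  H_2 ≅ Z.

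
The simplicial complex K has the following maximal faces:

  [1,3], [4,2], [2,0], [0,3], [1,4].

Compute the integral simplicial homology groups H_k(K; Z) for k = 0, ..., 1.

H_0 ≅ Z,  H_1 ≅ Z.

We work with the vertex ordering 0 < 1 < 2 < 3 < 4. The simplices of K, each written with vertices in increasing order, are:

  0-simplices (5): [0], [1], [2], [3], [4]
  1-simplices (5): [0,2], [0,3], [1,3], [1,4], [2,4]

Hence C_0 ≅ Z^5, C_1 ≅ Z^5.

Boundary ∂_1: C_1 → C_0 is given by ∂[p,q] = [q] − [p]. For instance
  ∂[1,4] = [4] − [1].
As a 5×5 matrix over Z this has rank 4, with invariant factors (1,1,1,1).

From H_k ≅ ker(∂_k) / im(∂_{k+1}) we obtain:

  H_0: rank C_0 − rank ∂_1 = 5 − 4 = 1, and the invariant factors of ∂_1 are all 1, so H_0 ≅ Z.
  H_1: rank ker ∂_1 − rank ∂_2 = (5 − 4) − 0 = 1, and there is no ∂_2, so H_1 ≅ Z.

As a check, the Euler characteristic is 5 − 5 = 0, which agrees with 1 − 1 = 0.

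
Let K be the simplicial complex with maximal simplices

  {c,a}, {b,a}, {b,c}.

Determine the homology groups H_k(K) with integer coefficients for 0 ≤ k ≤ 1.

H_0 = Z,  H_1 = Z.

We work with the vertex ordering a < b < c. The simplices of K, each written with vertices in increasing order, are:

  0-simplices (3): a, b, c
  1-simplices (3): ab, ac, bc

so the chain groups are C_0 ≅ Z^3, C_1 ≅ Z^3.

Boundary ∂_1: C_1 → C_0 maps an edge to its endpoints' difference, ∂[p,q] = q − p.
As a 3×3 matrix over Z this has rank 2, with invariant factors (1,1).

From H_k ≅ ker(∂_k) / im(∂_{k+1}) we obtain:

  H_0: rank C_0 − rank ∂_1 = 3 − 2 = 1, and the invariant factors of ∂_1 are all 1, so H_0 = Z.
  H_1: rank ker ∂_1 − rank ∂_2 = (3 − 2) − 0 = 1, and there is no ∂_2, so H_1 = Z.

As a check, the Euler characteristic is 3 − 3 = 0, which agrees with 1 − 1 = 0.
(K is a triangulation of the circle S^1.)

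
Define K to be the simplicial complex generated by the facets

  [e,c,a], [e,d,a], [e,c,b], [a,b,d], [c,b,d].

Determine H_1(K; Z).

H_1 ≅ Z.

Order the vertices as a < b < c < d < e. Listing each simplex with vertices in this order, K has dimension 2 with simplices:

  0-simplices (5): a, b, c, d, e
  1-simplices (10): ab, ac, ad, ae, bc, bd, be, cd, ce, de
  2-simplices (5): abd, ace, ade, bcd, bce

giving chain groups C_0 ≅ Z^5, C_1 ≅ Z^10, C_2 ≅ Z^5.

∂_1: C_1 → C_0 sends each edge [p,q] (with p < q) to q − p. For instance
  ∂de = e − d.
The 5×10 boundary matrix has rank 4 and Smith normal form diag(1,1,1,1).

The boundary map ∂_2: C_2 → C_1 maps a triangle to the signed sum of its edges. For instance
  ∂bce = ce − be + bc,
  ∂ace = ce − ae + ac.
The resulting 10×5 matrix has rank 5, and its Smith normal form has invariant factors (1,1,1,1,1).

Reading off H_k = ker ∂_k / im ∂_{k+1}:

  H_1: rank ker ∂_1 − rank ∂_2 = (10 − 4) − 5 = 1, and the invariant factors of ∂_2 are all 1, so H_1 ≅ Z.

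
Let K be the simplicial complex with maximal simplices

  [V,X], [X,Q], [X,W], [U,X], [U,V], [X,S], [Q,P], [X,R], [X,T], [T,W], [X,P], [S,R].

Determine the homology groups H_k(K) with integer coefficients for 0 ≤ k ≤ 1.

H_0 = Z,  H_1 = Z^4.

Order the vertices as P < Q < R < S < T < U < V < W < X. Listing each simplex with vertices in this order, K has dimension 1 with simplices:

  0-simplices (9): P, Q, R, S, T, U, V, W, X
  1-simplices (12): PQ, PX, QX, RS, RX, SX, TW, TX, UV, UX, VX, WX

Hence C_0 ≅ Z^9, C_1 ≅ Z^12.

The boundary map ∂_1: C_1 → C_0 is given by ∂[p,q] = [q] − [p].
This gives a 9×12 integer matrix of rank 8; reducing to Smith normal form yields diagonal entries (1,1,1,1,1,1,1,1).

Reading off H_k = ker ∂_k / im ∂_{k+1}:

  H_0: rank C_0 − rank ∂_1 = 9 − 8 = 1, and the invariant factors of ∂_1 are all 1, so H_0 = Z.
  H_1: rank ker ∂_1 − rank ∂_2 = (12 − 8) − 0 = 4, and there is no ∂_2, so H_1 = Z^4.

As a check, the Euler characteristic is 9 − 12 = -3, which agrees with 1 − 4 = -3.
(K is a triangulation of a wedge of 4 circles.)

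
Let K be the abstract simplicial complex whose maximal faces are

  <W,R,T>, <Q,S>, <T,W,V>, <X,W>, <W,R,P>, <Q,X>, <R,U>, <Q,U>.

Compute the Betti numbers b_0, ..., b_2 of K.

b_0 = 1, b_1 = 1, b_2 = 0.

Fix the vertex order P < Q < R < S < T < U < V < W < X and write every simplex with vertices in increasing order. Then dim K = 2 and the simplices of K are:

  0-simplices (9): P, Q, R, S, T, U, V, W, X
  1-simplices (12): PR, PW, QS, QU, QX, RT, RU, RW, TV, TW, VW, WX
  2-simplices (3): PRW, RTW, TVW

Hence C_0 ≅ Z^9, C_1 ≅ Z^12, C_2 ≅ Z^3.

The boundary map ∂_1: C_1 → C_0 maps an edge to its endpoints' difference, ∂[p,q] = q − p.
The resulting 9×12 matrix has rank 8, and its Smith normal form has invariant factors (1,1,1,1,1,1,1,1).

Boundary ∂_2: C_2 → C_1 maps a triangle to the signed sum of its edges. For instance
  ∂RTW = TW − RW + RT,
  ∂PRW = RW − PW + PR.
As a 12×3 matrix over Z this has rank 3, with invariant factors (1,1,1).

From H_k ≅ ker(∂_k) / im(∂_{k+1}) we obtain:

  H_0: rank C_0 − rank ∂_1 = 9 − 8 = 1, and the invariant factors of ∂_1 are all 1, so H_0 = Z.
  H_1: rank ker ∂_1 − rank ∂_2 = (12 − 8) − 3 = 1, and the invariant factors of ∂_2 are all 1, so H_1 = Z.
  H_2: rank ker ∂_2 − rank ∂_3 = (3 − 3) − 0 = 0, and there is no ∂_3, so H_2 = 0.

Hence the Betti numbers are b_0 = 1, b_1 = 1, b_2 = 0.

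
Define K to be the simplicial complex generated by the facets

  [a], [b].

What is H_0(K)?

H_0 = Z^2.

We work with the vertex ordering a < b. The simplices of K, each written with vertices in increasing order, are:

  0-simplices (2): a, b

so the chain groups are C_0 ≅ Z^2.

Reading off H_k = ker ∂_k / im ∂_{k+1}:

  H_0: rank C_0 − rank ∂_1 = 2 − 0 = 2, and there is no ∂_1, so H_0 = Z^2.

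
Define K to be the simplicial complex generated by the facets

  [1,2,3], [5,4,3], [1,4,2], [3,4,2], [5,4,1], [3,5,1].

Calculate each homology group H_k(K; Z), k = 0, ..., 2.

H_0 ≅ Z,  H_1 = 0,  H_2 ≅ Z.

K has 5 vertices, 9 edges, 6 triangles.
rank ∂_0 = 0, rank ∂_1 = 4 ⇒ b_0 = 5 − 0 − 4 = 1; all invariant factors of ∂_1 are 1 so no torsion. So H_0 = Z.
rank ∂_1 = 4, rank ∂_2 = 5 ⇒ b_1 = 9 − 4 − 5 = 0; all invariant factors of ∂_2 are 1 so no torsion. So H_1 = 0.
rank ∂_2 = 5, rank ∂_3 = 0 ⇒ b_2 = 6 − 5 − 0 = 1. So H_2 = Z.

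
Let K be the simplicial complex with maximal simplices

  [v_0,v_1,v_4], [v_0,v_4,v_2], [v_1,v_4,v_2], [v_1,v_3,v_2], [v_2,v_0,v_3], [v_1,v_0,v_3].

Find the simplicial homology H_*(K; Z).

H_0 ≅ Z,  H_1 = 0,  H_2 ≅ Z.

Fix the vertex order v_0 < v_1 < v_2 < v_3 < v_4 and write every simplex with vertices in increasing order. Then dim K = 2 and the simplices of K are:

  0-simplices (5): [v_0], [v_1], [v_2], [v_3], [v_4]
  1-simplices (9): [v_0,v_1], [v_0,v_2], [v_0,v_3], [v_0,v_4], [v_1,v_2], [v_1,v_3], [v_1,v_4], [v_2,v_3], [v_2,v_4]
  2-simplices (6): [v_0,v_1,v_3], [v_0,v_1,v_4], [v_0,v_2,v_3], [v_0,v_2,v_4], [v_1,v_2,v_3], [v_1,v_2,v_4]

giving chain groups C_0 ≅ Z^5, C_1 ≅ Z^9, C_2 ≅ Z^6.

∂_1: C_1 → C_0 sends each edge [p,q] (with p < q) to q − p. For instance
  ∂[v_0,v_2] = [v_2] − [v_0].
This gives a 5×9 integer matrix of rank 4; reducing to Smith normal form yields diagonal entries (1,1,1,1).

∂_2: C_2 → C_1 maps a triangle to the signed sum of its edges. For instance
  ∂[v_1,v_2,v_3] = [v_2,v_3] − [v_1,v_3] + [v_1,v_2],
  ∂[v_0,v_1,v_3] = [v_1,v_3] − [v_0,v_3] + [v_0,v_1].
The resulting 9×6 matrix has rank 5, and its Smith normal form has invariant factors (1,1,1,1,1).

Computing H_k = (kernel of ∂_k) / (image of ∂_{k+1}):

  H_0: rank C_0 − rank ∂_1 = 5 − 4 = 1, and the invariant factors of ∂_1 are all 1, so H_0 = Z.
  H_1: rank ker ∂_1 − rank ∂_2 = (9 − 4) − 5 = 0, and the invariant factors of ∂_2 are all 1, so H_1 = 0.
  H_2: rank ker ∂_2 − rank ∂_3 = (6 − 5) − 0 = 1, and there is no ∂_3, so H_2 = Z.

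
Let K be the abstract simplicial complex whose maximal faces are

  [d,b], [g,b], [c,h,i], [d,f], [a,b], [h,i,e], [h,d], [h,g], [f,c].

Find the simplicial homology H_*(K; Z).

K has 9 vertices, 12 edges, 2 triangles.
rank ∂_0 = 0, rank ∂_1 = 8 ⇒ b_0 = 9 − 0 − 8 = 1; all invariant factors of ∂_1 are 1 so no torsion. So H_0 = Z.
rank ∂_1 = 8, rank ∂_2 = 2 ⇒ b_1 = 12 − 8 − 2 = 2; all invariant factors of ∂_2 are 1 so no torsion. So H_1 = Z^2.
rank ∂_2 = 2, rank ∂_3 = 0 ⇒ b_2 = 2 − 2 − 0 = 0. So H_2 = 0.

H_0 = Z,  H_1 = Z^2,  H_2 = 0.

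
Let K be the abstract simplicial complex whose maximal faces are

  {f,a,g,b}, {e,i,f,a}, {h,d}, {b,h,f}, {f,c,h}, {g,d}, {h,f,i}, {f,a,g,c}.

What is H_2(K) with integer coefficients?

Order the vertices as a < b < c < d < e < f < g < h < i. Listing each simplex with vertices in this order, K has dimension 3 with simplices:

  0-simplices (9): a, b, c, d, e, f, g, h, i
  1-simplices (20): ab, ac, ae, af, ag, ai, bf, bg, bh, cf, cg, ch, dg, dh, ef, ei, fg, fh, fi, hi
  2-simplices (14): abf, abg, acf, acg, aef, aei, afg, afi, bfg, bfh, cfg, cfh, efi, fhi
  3-simplices (3): abfg, acfg, aefi

giving chain groups C_0 ≅ Z^9, C_1 ≅ Z^20, C_2 ≅ Z^14, C_3 ≅ Z^3.

The boundary map ∂_1: C_1 → C_0 maps an edge to its endpoints' difference, ∂[p,q] = q − p.
The resulting 9×20 matrix has rank 8, and its Smith normal form has invariant factors (1,1,1,1,1,1,1,1).

∂_2: C_2 → C_1 maps a triangle to the signed sum of its edges. For instance
  ∂acg = cg − ag + ac,
  ∂abg = bg − ag + ab.
The resulting 20×14 matrix has rank 11, and its Smith normal form has invariant factors (1,1,1,1,1,1,1,1,1,1,1).

The boundary map ∂_3: C_3 → C_2 sends each 3-simplex σ to the alternating sum Σ_i (−1)^i (σ with its i-th vertex removed). For instance
  ∂abfg = bfg − afg + abg − abf,
  ∂aefi = efi − afi + aei − aef.
The 14×3 boundary matrix has rank 3 and Smith normal form diag(1,1,1).

Reading off H_k = ker ∂_k / im ∂_{k+1}:

  H_2: rank ker ∂_2 − rank ∂_3 = (14 − 11) − 3 = 0, and the invariant factors of ∂_3 are all 1, so H_2 ≅ 0.

H_2 ≅ 0.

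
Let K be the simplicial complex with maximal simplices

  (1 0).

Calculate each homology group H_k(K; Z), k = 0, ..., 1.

Fix the vertex order 0 < 1 and write every simplex with vertices in increasing order. Then dim K = 1 and the simplices of K are:

  0-simplices (2): [0], [1]
  1-simplices (1): [0,1]

giving chain groups C_0 ≅ Z^2, C_1 ≅ Z^1.

∂_1: C_1 → C_0 sends each edge [p,q] (with p < q) to q − p.
The resulting 2×1 matrix has rank 1, and its Smith normal form has invariant factors (1).

Computing H_k = (kernel of ∂_k) / (image of ∂_{k+1}):

  H_0: rank C_0 − rank ∂_1 = 2 − 1 = 1, and the invariant factors of ∂_1 are all 1, so H_0 = Z.
  H_1: rank ker ∂_1 − rank ∂_2 = (1 − 1) − 0 = 0, and there is no ∂_2, so H_1 = 0.

As a check, the Euler characteristic is 2 − 1 = 1, which agrees with 1 − 0 = 1.
(K is a triangulation of the 1-simplex.)

H_0 ≅ Z,  H_1 = 0.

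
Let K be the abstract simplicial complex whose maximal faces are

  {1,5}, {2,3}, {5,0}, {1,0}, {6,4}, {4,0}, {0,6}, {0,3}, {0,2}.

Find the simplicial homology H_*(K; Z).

H_0 = Z,  H_1 = Z^3.

Fix the vertex order 0 < 1 < 2 < 3 < 4 < 5 < 6 and write every simplex with vertices in increasing order. Then dim K = 1 and the simplices of K are:

  0-simplices (7): [0], [1], [2], [3], [4], [5], [6]
  1-simplices (9): [0,1], [0,2], [0,3], [0,4], [0,5], [0,6], [1,5], [2,3], [4,6]

giving chain groups C_0 ≅ Z^7, C_1 ≅ Z^9.

The boundary map ∂_1: C_1 → C_0 sends each edge [p,q] (with p < q) to q − p.
This gives a 7×9 integer matrix of rank 6; reducing to Smith normal form yields diagonal entries (1,1,1,1,1,1).

Now H_k = ker ∂_k / im ∂_{k+1}, so:

  H_0: rank C_0 − rank ∂_1 = 7 − 6 = 1, and the invariant factors of ∂_1 are all 1, so H_0 ≅ Z.
  H_1: rank ker ∂_1 − rank ∂_2 = (9 − 6) − 0 = 3, and there is no ∂_2, so H_1 ≅ Z^3.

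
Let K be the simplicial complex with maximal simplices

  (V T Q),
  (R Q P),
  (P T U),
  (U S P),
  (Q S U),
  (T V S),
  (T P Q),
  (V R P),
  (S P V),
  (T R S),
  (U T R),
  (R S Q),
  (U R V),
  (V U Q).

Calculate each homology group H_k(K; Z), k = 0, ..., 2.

H_0 ≅ Z,  H_1 ≅ Z^2,  H_2 ≅ Z.

Fix the vertex order P < Q < R < S < T < U < V and write every simplex with vertices in increasing order. Then dim K = 2 and the simplices of K are:

  0-simplices (7): P, Q, R, S, T, U, V
  1-simplices (21): PQ, PR, PS, PT, PU, PV, QR, QS, QT, QU, QV, RS, RT, RU, RV, ST, SU, SV, TU, TV, UV
  2-simplices (14): PQR, PQT, PRV, PSU, PSV, PTU, QRS, QSU, QTV, QUV, RST, RTU, RUV, STV

Hence C_0 ≅ Z^7, C_1 ≅ Z^21, C_2 ≅ Z^14.

The boundary map ∂_1: C_1 → C_0 is given by ∂[p,q] = [q] − [p]. For instance
  ∂PT = T − P.
This gives a 7×21 integer matrix of rank 6; reducing to Smith normal form yields diagonal entries (1,1,1,1,1,1).

The boundary map ∂_2: C_2 → C_1 maps a triangle to the signed sum of its edges. For instance
  ∂QRS = RS − QS + QR,
  ∂QUV = UV − QV + QU.
As a 21×14 matrix over Z this has rank 13, with invariant factors (1,1,1,1,1,1,1,1,1,1,1,1,1).

From H_k ≅ ker(∂_k) / im(∂_{k+1}) we obtain:

  H_0: rank C_0 − rank ∂_1 = 7 − 6 = 1, and the invariant factors of ∂_1 are all 1, so H_0 = Z.
  H_1: rank ker ∂_1 − rank ∂_2 = (21 − 6) − 13 = 2, and the invariant factors of ∂_2 are all 1, so H_1 = Z^2.
  H_2: rank ker ∂_2 − rank ∂_3 = (14 − 13) − 0 = 1, and there is no ∂_3, so H_2 = Z.

(K is a triangulation of the torus T^2.)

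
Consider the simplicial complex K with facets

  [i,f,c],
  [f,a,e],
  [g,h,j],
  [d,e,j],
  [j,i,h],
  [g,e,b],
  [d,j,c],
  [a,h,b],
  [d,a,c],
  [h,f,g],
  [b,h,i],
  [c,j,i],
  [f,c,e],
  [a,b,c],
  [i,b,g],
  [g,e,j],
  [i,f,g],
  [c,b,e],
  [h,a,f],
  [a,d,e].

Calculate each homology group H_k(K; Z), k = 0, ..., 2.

Take the total order a < b < c < d < e < f < g < h < i < j on the vertex set. Then K (dimension 2) consists of the simplices:

  0-simplices (10): a, b, c, d, e, f, g, h, i, j
  1-simplices (30): ab, ac, ad, ae, af, ah, bc, be, bg, bh, bi, cd, ce, cf, ci, cj, de, dj, ef, eg, ej, fg, fh, fi, gh, gi, gj, hi, hj, ij
  2-simplices (20): abc, abh, acd, ade, aef, afh, bce, beg, bgi, bhi, cdj, cef, cfi, cij, dej, egj, fgh, fgi, ghj, hij

giving chain groups C_0 ≅ Z^10, C_1 ≅ Z^30, C_2 ≅ Z^20.

The boundary map ∂_1: C_1 → C_0 maps an edge to its endpoints' difference, ∂[p,q] = q − p. For instance
  ∂ej = j − e.
As a 10×30 matrix over Z this has rank 9, with invariant factors (1,1,1,1,1,1,1,1,1).

The boundary map ∂_2: C_2 → C_1 maps a triangle to the signed sum of its edges. For instance
  ∂dej = ej − dj + de,
  ∂bgi = gi − bi + bg.
The resulting 30×20 matrix has rank 20, and its Smith normal form has invariant factors (1,1,1,1,1,1,1,1,1,1,1,1,1,1,1,1,1,1,1,2).

Now H_k = ker ∂_k / im ∂_{k+1}, so:

  H_0: rank C_0 − rank ∂_1 = 10 − 9 = 1, and the invariant factors of ∂_1 are all 1, so H_0 ≅ Z.
  H_1: rank ker ∂_1 − rank ∂_2 = (30 − 9) − 20 = 1, and ∂_2 has invariant factor 2 > 1, so H_1 ≅ Z ⊕ Z_2.
  H_2: rank ker ∂_2 − rank ∂_3 = (20 − 20) − 0 = 0, and there is no ∂_3, so H_2 ≅ 0.

As a check, the Euler characteristic is 10 − 30 + 20 = 0, which agrees with 1 − 1 + 0 = 0.

H_0 ≅ Z,  H_1 ≅ Z ⊕ Z_2,  H_2 = 0.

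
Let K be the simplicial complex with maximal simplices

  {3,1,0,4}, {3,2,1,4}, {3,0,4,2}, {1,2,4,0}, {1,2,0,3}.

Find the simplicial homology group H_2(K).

K has 5 vertices, 10 edges, 10 triangles, 5 3-simplices.
rank ∂_2 = 6, rank ∂_3 = 4 ⇒ b_2 = 10 − 6 − 4 = 0; all invariant factors of ∂_3 are 1 so no torsion. So H_2 = 0.

H_2 = 0.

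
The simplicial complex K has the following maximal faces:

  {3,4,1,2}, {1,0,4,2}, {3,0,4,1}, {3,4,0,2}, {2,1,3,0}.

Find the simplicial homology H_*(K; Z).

Fix the vertex order 0 < 1 < 2 < 3 < 4 and write every simplex with vertices in increasing order. Then dim K = 3 and the simplices of K are:

  0-simplices (5): [0], [1], [2], [3], [4]
  1-simplices (10): [0,1], [0,2], [0,3], [0,4], [1,2], [1,3], [1,4], [2,3], [2,4], [3,4]
  2-simplices (10): [0,1,2], [0,1,3], [0,1,4], [0,2,3], [0,2,4], [0,3,4], [1,2,3], [1,2,4], [1,3,4], [2,3,4]
  3-simplices (5): [0,1,2,3], [0,1,2,4], [0,1,3,4], [0,2,3,4], [1,2,3,4]

giving chain groups C_0 ≅ Z^5, C_1 ≅ Z^10, C_2 ≅ Z^10, C_3 ≅ Z^5.

Boundary ∂_1: C_1 → C_0 maps an edge to its endpoints' difference, ∂[p,q] = q − p. For instance
  ∂[3,4] = [4] − [3].
The resulting 5×10 matrix has rank 4, and its Smith normal form has invariant factors (1,1,1,1).

∂_2: C_2 → C_1 maps a triangle to the signed sum of its edges. For instance
  ∂[0,2,3] = [2,3] − [0,3] + [0,2],
  ∂[0,1,3] = [1,3] − [0,3] + [0,1].
As a 10×10 matrix over Z this has rank 6, with invariant factors (1,1,1,1,1,1).

Boundary ∂_3: C_3 → C_2 sends each 3-simplex σ to the alternating sum Σ_i (−1)^i (σ with its i-th vertex removed). For instance
  ∂[0,1,2,3] = [1,2,3] − [0,2,3] + [0,1,3] − [0,1,2],
  ∂[1,2,3,4] = [2,3,4] − [1,3,4] + [1,2,4] − [1,2,3].
The resulting 10×5 matrix has rank 4, and its Smith normal form has invariant factors (1,1,1,1).

Now H_k = ker ∂_k / im ∂_{k+1}, so:

  H_0: rank C_0 − rank ∂_1 = 5 − 4 = 1, and the invariant factors of ∂_1 are all 1, so H_0 ≅ Z.
  H_1: rank ker ∂_1 − rank ∂_2 = (10 − 4) − 6 = 0, and the invariant factors of ∂_2 are all 1, so H_1 ≅ 0.
  H_2: rank ker ∂_2 − rank ∂_3 = (10 − 6) − 4 = 0, and the invariant factors of ∂_3 are all 1, so H_2 ≅ 0.
  H_3: rank ker ∂_3 − rank ∂_4 = (5 − 4) − 0 = 1, and there is no ∂_4, so H_3 ≅ Z.

As a check, the Euler characteristic is 5 − 10 + 10 − 5 = 0, which agrees with 1 − 0 + 0 − 1 = 0.

H_0 ≅ Z,  H_1 = 0,  H_2 = 0,  H_3 ≅ Z.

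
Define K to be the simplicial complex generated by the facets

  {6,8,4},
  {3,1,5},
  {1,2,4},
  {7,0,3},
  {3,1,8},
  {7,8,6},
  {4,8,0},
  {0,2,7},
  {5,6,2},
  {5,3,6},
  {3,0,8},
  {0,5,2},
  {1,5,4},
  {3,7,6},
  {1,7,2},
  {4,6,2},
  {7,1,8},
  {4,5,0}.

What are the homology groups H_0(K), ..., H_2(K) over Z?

H_0 = Z,  H_1 = Z ⊕ Z/2Z,  H_2 = 0.

Fix the vertex order 0 < 1 < 2 < 3 < 4 < 5 < 6 < 7 < 8 and write every simplex with vertices in increasing order. Then dim K = 2 and the simplices of K are:

  0-simplices (9): [0], [1], [2], [3], [4], [5], [6], [7], [8]
  1-simplices (27): (27 of them)
  2-simplices (18): [0,2,5], [0,2,7], [0,3,7], [0,3,8], [0,4,5], [0,4,8], [1,2,4], [1,2,7], [1,3,5], [1,3,8], [1,4,5], [1,7,8], [2,4,6], [2,5,6], [3,5,6], [3,6,7], [4,6,8], [6,7,8]

so the chain groups are C_0 ≅ Z^9, C_1 ≅ Z^27, C_2 ≅ Z^18.

The boundary map ∂_1: C_1 → C_0 maps an edge to its endpoints' difference, ∂[p,q] = q − p.
As a 9×27 matrix over Z this has rank 8, with invariant factors (1,1,1,1,1,1,1,1).

The boundary map ∂_2: C_2 → C_1 sends each 2-simplex [p,q,r] to [q,r] − [p,r] + [p,q]. For instance
  ∂[1,3,5] = [3,5] − [1,5] + [1,3],
  ∂[0,3,8] = [3,8] − [0,8] + [0,3].
As a 27×18 matrix over Z this has rank 18, with invariant factors (1,1,1,1,1,1,1,1,1,1,1,1,1,1,1,1,1,2).

Now H_k = ker ∂_k / im ∂_{k+1}, so:

  H_0: rank C_0 − rank ∂_1 = 9 − 8 = 1, and the invariant factors of ∂_1 are all 1, so H_0 ≅ Z.
  H_1: rank ker ∂_1 − rank ∂_2 = (27 − 8) − 18 = 1, and ∂_2 has invariant factor 2 > 1, so H_1 ≅ Z ⊕ Z/2Z.
  H_2: rank ker ∂_2 − rank ∂_3 = (18 − 18) − 0 = 0, and there is no ∂_3, so H_2 ≅ 0.

As a check, the Euler characteristic is 9 − 27 + 18 = 0, which agrees with 1 − 1 + 0 = 0.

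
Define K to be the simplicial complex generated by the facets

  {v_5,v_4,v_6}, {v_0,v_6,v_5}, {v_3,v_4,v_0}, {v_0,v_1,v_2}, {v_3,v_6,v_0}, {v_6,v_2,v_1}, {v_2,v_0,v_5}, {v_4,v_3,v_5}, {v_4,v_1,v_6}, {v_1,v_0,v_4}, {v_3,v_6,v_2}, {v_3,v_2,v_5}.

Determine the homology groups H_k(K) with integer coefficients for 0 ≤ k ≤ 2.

Order the vertices as v_0 < v_1 < v_2 < v_3 < v_4 < v_5 < v_6. Listing each simplex with vertices in this order, K has dimension 2 with simplices:

  0-simplices (7): [v_0], [v_1], [v_2], [v_3], [v_4], [v_5], [v_6]
  1-simplices (18): (18 of them)
  2-simplices (12): (12 of them)

giving chain groups C_0 ≅ Z^7, C_1 ≅ Z^18, C_2 ≅ Z^12.

The boundary map ∂_1: C_1 → C_0 maps an edge to its endpoints' difference, ∂[p,q] = q − p. For instance
  ∂[v_0,v_4] = [v_4] − [v_0].
The resulting 7×18 matrix has rank 6, and its Smith normal form has invariant factors (1,1,1,1,1,1).

∂_2: C_2 → C_1 sends each 2-simplex [p,q,r] to [q,r] − [p,r] + [p,q]. For instance
  ∂[v_2,v_3,v_5] = [v_3,v_5] − [v_2,v_5] + [v_2,v_3],
  ∂[v_0,v_1,v_4] = [v_1,v_4] − [v_0,v_4] + [v_0,v_1].
The resulting 18×12 matrix has rank 12, and its Smith normal form has invariant factors (1,1,1,1,1,1,1,1,1,1,1,2).

Now H_k = ker ∂_k / im ∂_{k+1}, so:

  H_0: rank C_0 − rank ∂_1 = 7 − 6 = 1, and the invariant factors of ∂_1 are all 1, so H_0 ≅ Z.
  H_1: rank ker ∂_1 − rank ∂_2 = (18 − 6) − 12 = 0, and ∂_2 has invariant factor 2 > 1, so H_1 ≅ Z/2Z.
  H_2: rank ker ∂_2 − rank ∂_3 = (12 − 12) − 0 = 0, and there is no ∂_3, so H_2 ≅ 0.

As a check, the Euler characteristic is 7 − 18 + 12 = 1, which agrees with 1 − 0 + 0 = 1.

H_0 ≅ Z,  H_1 ≅ Z/2Z,  H_2 = 0.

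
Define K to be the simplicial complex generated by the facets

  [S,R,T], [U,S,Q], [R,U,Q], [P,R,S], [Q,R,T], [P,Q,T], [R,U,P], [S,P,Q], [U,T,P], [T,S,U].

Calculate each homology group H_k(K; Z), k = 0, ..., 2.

Order the vertices as P < Q < R < S < T < U. Listing each simplex with vertices in this order, K has dimension 2 with simplices:

  0-simplices (6): P, Q, R, S, T, U
  1-simplices (15): PQ, PR, PS, PT, PU, QR, QS, QT, QU, RS, RT, RU, ST, SU, TU
  2-simplices (10): PQS, PQT, PRS, PRU, PTU, QRT, QRU, QSU, RST, STU

so the chain groups are C_0 ≅ Z^6, C_1 ≅ Z^15, C_2 ≅ Z^10.

The boundary map ∂_1: C_1 → C_0 is given by ∂[p,q] = [q] − [p].
This gives a 6×15 integer matrix of rank 5; reducing to Smith normal form yields diagonal entries (1,1,1,1,1).

The boundary map ∂_2: C_2 → C_1 maps a triangle to the signed sum of its edges. For instance
  ∂PQT = QT − PT + PQ,
  ∂QRU = RU − QU + QR.
The resulting 15×10 matrix has rank 10, and its Smith normal form has invariant factors (1,1,1,1,1,1,1,1,1,2).

Reading off H_k = ker ∂_k / im ∂_{k+1}:

  H_0: rank C_0 − rank ∂_1 = 6 − 5 = 1, and the invariant factors of ∂_1 are all 1, so H_0 ≅ Z.
  H_1: rank ker ∂_1 − rank ∂_2 = (15 − 5) − 10 = 0, and ∂_2 has invariant factor 2 > 1, so H_1 ≅ Z/2Z.
  H_2: rank ker ∂_2 − rank ∂_3 = (10 − 10) − 0 = 0, and there is no ∂_3, so H_2 ≅ 0.

H_0 = Z,  H_1 = Z/2Z,  H_2 = 0.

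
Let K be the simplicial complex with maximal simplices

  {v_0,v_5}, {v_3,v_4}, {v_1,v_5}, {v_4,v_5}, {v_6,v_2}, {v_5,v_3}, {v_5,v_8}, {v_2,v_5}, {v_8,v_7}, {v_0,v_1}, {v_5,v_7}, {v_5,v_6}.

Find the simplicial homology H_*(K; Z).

H_0 = Z,  H_1 = Z^4.

Order the vertices as v_0 < v_1 < v_2 < v_3 < v_4 < v_5 < v_6 < v_7 < v_8. Listing each simplex with vertices in this order, K has dimension 1 with simplices:

  0-simplices (9): [v_0], [v_1], [v_2], [v_3], [v_4], [v_5], [v_6], [v_7], [v_8]
  1-simplices (12): [v_0,v_1], [v_0,v_5], [v_1,v_5], [v_2,v_5], [v_2,v_6], [v_3,v_4], [v_3,v_5], [v_4,v_5], [v_5,v_6], [v_5,v_7], [v_5,v_8], [v_7,v_8]

so the chain groups are C_0 ≅ Z^9, C_1 ≅ Z^12.

∂_1: C_1 → C_0 sends each edge [p,q] (with p < q) to q − p. For instance
  ∂[v_5,v_7] = [v_7] − [v_5].
The resulting 9×12 matrix has rank 8, and its Smith normal form has invariant factors (1,1,1,1,1,1,1,1).

Now H_k = ker ∂_k / im ∂_{k+1}, so:

  H_0: rank C_0 − rank ∂_1 = 9 − 8 = 1, and the invariant factors of ∂_1 are all 1, so H_0 ≅ Z.
  H_1: rank ker ∂_1 − rank ∂_2 = (12 − 8) − 0 = 4, and there is no ∂_2, so H_1 ≅ Z^4.

(K is a triangulation of a wedge of 4 circles.)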